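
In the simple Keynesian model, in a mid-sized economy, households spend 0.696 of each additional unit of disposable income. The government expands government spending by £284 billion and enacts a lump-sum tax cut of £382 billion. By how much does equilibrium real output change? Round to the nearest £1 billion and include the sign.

+£1,809 billion

Expenditure multiplier = 1/(1 − MPC) = 1/(1 − 0.696) = 1/0.304 ≈ 3.289.
ΔG contributes k·ΔG = (+£284 billion) / 0.304 ≈ +£934.2 billion.
ΔT of −£382 billion changes first-round spending by −c·ΔT = +£265.872 billion, contributing k·(−c·ΔT) = (+£265.872 billion) / 0.304 ≈ +£874.6 billion.
Net ΔY = k(ΔG − c·ΔT) = (+£549.872 billion) / 0.304 ≈ +£1,809 billion.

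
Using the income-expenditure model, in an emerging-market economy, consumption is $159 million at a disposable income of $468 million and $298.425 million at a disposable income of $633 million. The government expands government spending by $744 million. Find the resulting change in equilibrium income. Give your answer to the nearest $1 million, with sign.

MPC = ΔC/ΔYd = (298.425 − 159)/(633 − 468) = 139.425/165 = 0.845.
Government-spending multiplier = 1/(1 − MPC) = 1/(1 − 0.845) = 1/0.155 ≈ 6.452.
ΔY = k × ΔG = (+$744 million) / 0.155 = +$4,800 million.

+$4,800 million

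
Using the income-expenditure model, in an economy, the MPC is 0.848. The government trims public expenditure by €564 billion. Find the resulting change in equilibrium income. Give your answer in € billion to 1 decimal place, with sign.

Expenditure multiplier = 1/(1 − MPC) = 1/(1 − 0.848) = 1/0.152 ≈ 6.579.
ΔY = k × ΔG = (−€564 billion) / 0.152 ≈ −€3,710.5 billion.

−€3,710.5 billion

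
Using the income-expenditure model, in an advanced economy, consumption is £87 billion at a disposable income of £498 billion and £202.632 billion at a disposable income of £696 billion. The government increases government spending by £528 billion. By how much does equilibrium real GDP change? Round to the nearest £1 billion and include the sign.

MPC = ΔC/ΔYd = (202.632 − 87)/(696 − 498) = 115.632/198 = 0.584.
Spending multiplier = 1/(1 − MPC) = 1/(1 − 0.584) = 1/0.416 ≈ 2.404.
ΔY = k × ΔG = (+£528 billion) / 0.416 ≈ +£1,269 billion.

+£1,269 billion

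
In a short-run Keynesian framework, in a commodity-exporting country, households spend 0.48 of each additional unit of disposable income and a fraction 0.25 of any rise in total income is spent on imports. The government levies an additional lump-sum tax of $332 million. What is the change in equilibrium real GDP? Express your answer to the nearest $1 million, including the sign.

−$207 million

A lump-sum tax change of +$332 million shifts disposable income by −$332 million; first-round consumption changes by −c × ΔT = −0.48 × (+$332 million) = −$159.36 million.
Expenditure multiplier = 1/(1 − c + m) = 1/(1 − 0.48 + 0.25) = 1/0.77 ≈ 1.299.
The tax multiplier is −c × k ≈ −0.623, so ΔY = k × (−c·ΔT) = (−$159.36 million) / 0.77 ≈ −$207 million.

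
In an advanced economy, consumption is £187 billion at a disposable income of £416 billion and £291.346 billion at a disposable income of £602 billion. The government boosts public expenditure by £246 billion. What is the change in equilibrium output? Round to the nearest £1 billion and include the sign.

+£560 billion

MPC = ΔC/ΔYd = (291.346 − 187)/(602 − 416) = 104.346/186 = 0.561.
Spending multiplier = 1/(1 − MPC) = 1/(1 − 0.561) = 1/0.439 ≈ 2.278.
ΔY = k × ΔG = (+£246 billion) / 0.439 ≈ +£560 billion.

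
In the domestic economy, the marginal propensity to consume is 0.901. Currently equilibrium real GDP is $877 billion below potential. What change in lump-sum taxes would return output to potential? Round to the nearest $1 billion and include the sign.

Spending multiplier = 1/(1 − MPC) = 1/(1 − 0.901) = 1/0.099 ≈ 10.101.
Tax multiplier = −c·k = −0.901/0.099 ≈ −9.101. Need ΔY = +$877 billion, so ΔT = ΔY/(−c·k) = −(+$877 billion) × 0.099 / 0.901 ≈ −$96 billion.
The government should cut lump-sum taxes by $96 billion.

−$96 billion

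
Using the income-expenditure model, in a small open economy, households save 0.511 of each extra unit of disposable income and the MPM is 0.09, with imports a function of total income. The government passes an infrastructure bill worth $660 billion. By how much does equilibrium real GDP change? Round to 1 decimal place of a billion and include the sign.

MPC = 1 − MPS = 1 − 0.511 = 0.489.
Government-spending multiplier = 1/(1 − c + m) = 1/(1 − 0.489 + 0.09) = 1/0.601 ≈ 1.664.
ΔY = k × ΔG = (+$660 billion) / 0.601 ≈ +$1,098.2 billion.

+$1,098.2 billion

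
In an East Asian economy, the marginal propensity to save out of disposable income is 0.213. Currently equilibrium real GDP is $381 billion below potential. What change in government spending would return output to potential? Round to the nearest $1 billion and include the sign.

+$81 billion

MPC = 1 − MPS = 1 − 0.213 = 0.787.
Spending multiplier = 1/(1 − MPC) = 1/(1 − 0.787) = 1/0.213 ≈ 4.695.
Need ΔY = +$381 billion, so ΔG = ΔY/k = (+$381 billion) × 0.213 ≈ +$81 billion.
The government should increase government spending by $81 billion.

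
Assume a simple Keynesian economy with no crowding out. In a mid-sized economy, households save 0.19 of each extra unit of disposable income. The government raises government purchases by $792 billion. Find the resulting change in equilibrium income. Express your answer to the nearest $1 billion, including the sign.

+$4,168 billion

MPC = 1 − MPS = 1 − 0.19 = 0.81.
Spending multiplier = 1/(1 − MPC) = 1/(1 − 0.81) = 1/0.19 ≈ 5.263.
ΔY = k × ΔG = (+$792 billion) / 0.19 ≈ +$4,168 billion.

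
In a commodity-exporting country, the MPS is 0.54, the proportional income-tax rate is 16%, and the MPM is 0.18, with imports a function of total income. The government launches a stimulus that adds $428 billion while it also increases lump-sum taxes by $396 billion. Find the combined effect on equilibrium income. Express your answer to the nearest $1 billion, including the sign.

+$310 billion

MPC = 1 − MPS = 1 − 0.54 = 0.46.
Expenditure multiplier = 1/(1 − c(1−t) + m) = 1/(1 − 0.46×0.84 + 0.18) = 1/0.7936 ≈ 1.26.
ΔG contributes k·ΔG = (+$428 billion) / 0.7936 ≈ +$539.3 billion.
ΔT of +$396 billion changes first-round spending by −c·ΔT = −$182.16 billion, contributing k·(−c·ΔT) = (−$182.16 billion) / 0.7936 ≈ −$229.5 billion.
Net ΔY = k(ΔG − c·ΔT) = (+$245.84 billion) / 0.7936 ≈ +$310 billion.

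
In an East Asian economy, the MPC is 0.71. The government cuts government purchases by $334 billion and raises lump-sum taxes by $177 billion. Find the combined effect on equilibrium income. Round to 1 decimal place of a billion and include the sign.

Expenditure multiplier = 1/(1 − MPC) = 1/(1 − 0.71) = 1/0.29 ≈ 3.448.
ΔG contributes k·ΔG = (−$334 billion) / 0.29 ≈ −$1,151.7 billion.
ΔT of +$177 billion changes first-round spending by −c·ΔT = −$125.67 billion, contributing k·(−c·ΔT) = (−$125.67 billion) / 0.29 ≈ −$433.3 billion.
Net ΔY = k(ΔG − c·ΔT) = (−$459.67 billion) / 0.29 ≈ −$1,585.1 billion.

−$1,585.1 billion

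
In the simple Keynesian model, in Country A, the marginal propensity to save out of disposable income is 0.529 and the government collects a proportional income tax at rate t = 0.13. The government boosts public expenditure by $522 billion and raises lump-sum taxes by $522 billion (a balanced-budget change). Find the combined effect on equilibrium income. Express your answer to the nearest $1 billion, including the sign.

MPC = 1 − MPS = 1 − 0.529 = 0.471.
Expenditure multiplier = 1/(1 − c(1−t)) = 1/(1 − 0.471×0.87) = 1/0.59023 ≈ 1.694.
ΔG contributes k·ΔG = (+$522 billion) / 0.59023 ≈ +$884.4 billion.
ΔT of +$522 billion changes first-round spending by −c·ΔT = −$245.862 billion, contributing k·(−c·ΔT) = (−$245.862 billion) / 0.59023 ≈ −$416.6 billion.
Net ΔY = k(ΔG − c·ΔT) = (+$276.138 billion) / 0.59023 ≈ +$468 billion.

+$468 billion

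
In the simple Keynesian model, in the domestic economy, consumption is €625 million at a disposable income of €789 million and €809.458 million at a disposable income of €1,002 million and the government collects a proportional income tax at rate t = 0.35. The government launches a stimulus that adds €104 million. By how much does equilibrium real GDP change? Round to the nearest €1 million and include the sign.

+€238 million

MPC = ΔC/ΔYd = (809.458 − 625)/(1,002 − 789) = 184.458/213 = 0.866.
Spending multiplier = 1/(1 − c(1−t)) = 1/(1 − 0.866×0.65) = 1/0.4371 ≈ 2.288.
ΔY = k × ΔG = (+€104 million) / 0.4371 ≈ +€238 million.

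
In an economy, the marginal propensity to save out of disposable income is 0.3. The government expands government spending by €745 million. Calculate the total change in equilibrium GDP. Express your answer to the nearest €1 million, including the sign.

MPC = 1 − MPS = 1 − 0.3 = 0.7.
Spending multiplier = 1/(1 − MPC) = 1/(1 − 0.7) = 1/0.3 ≈ 3.333.
ΔY = k × ΔG = (+€745 million) / 0.3 ≈ +€2,483 million.

+€2,483 million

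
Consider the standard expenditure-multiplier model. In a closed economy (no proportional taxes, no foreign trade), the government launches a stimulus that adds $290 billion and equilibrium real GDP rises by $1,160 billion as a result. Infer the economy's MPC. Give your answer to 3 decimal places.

Implied spending multiplier k = ΔY/ΔG = 1,160/290 = 4.
Since k = 1/(1 − MPC), MPC = 1 − 1/k = 1 − ΔG/ΔY = 1 − 290/1,160 = 0.750.

0.750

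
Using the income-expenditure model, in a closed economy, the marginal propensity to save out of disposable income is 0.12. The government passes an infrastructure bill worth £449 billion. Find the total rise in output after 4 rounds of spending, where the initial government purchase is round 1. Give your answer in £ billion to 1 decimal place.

MPC = 1 − MPS = 1 − 0.12 = 0.88.
Round 1 adds ΔG = £449 billion; each later round is MPC = 0.88 times the previous.
After 4 rounds: 449 + 395.12 + 347.7056 + 305.980928 = ΔG·(1 − c^4)/(1 − c) = 449 × (1 − 0.59969536)/0.12 ≈ £1,497.8 billion.

£1,497.8 billion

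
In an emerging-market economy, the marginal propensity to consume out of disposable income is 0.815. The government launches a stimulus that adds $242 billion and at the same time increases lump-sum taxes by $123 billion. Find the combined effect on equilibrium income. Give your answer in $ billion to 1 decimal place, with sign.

+$766.2 billion

Expenditure multiplier = 1/(1 − MPC) = 1/(1 − 0.815) = 1/0.185 ≈ 5.405.
ΔG contributes k·ΔG = (+$242 billion) / 0.185 ≈ +$1,308.1 billion.
ΔT of +$123 billion changes first-round spending by −c·ΔT = −$100.245 billion, contributing k·(−c·ΔT) = (−$100.245 billion) / 0.185 ≈ −$541.9 billion.
Net ΔY = k(ΔG − c·ΔT) = (+$141.755 billion) / 0.185 ≈ +$766.2 billion.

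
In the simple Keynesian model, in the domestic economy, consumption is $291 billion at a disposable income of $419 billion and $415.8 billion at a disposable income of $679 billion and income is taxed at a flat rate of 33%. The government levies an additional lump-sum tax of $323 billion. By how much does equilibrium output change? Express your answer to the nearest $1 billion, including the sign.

MPC = ΔC/ΔYd = (415.8 − 291)/(679 − 419) = 124.8/260 = 0.48.
A lump-sum tax change of +$323 billion shifts disposable income by −$323 billion; first-round consumption changes by −c × ΔT = −0.48 × (+$323 billion) = −$155.04 billion.
Expenditure multiplier = 1/(1 − c(1−t)) = 1/(1 − 0.48×0.67) = 1/0.6784 ≈ 1.474.
The tax multiplier is −c × k ≈ −0.708, so ΔY = k × (−c·ΔT) = (−$155.04 billion) / 0.6784 ≈ −$229 billion.

−$229 billion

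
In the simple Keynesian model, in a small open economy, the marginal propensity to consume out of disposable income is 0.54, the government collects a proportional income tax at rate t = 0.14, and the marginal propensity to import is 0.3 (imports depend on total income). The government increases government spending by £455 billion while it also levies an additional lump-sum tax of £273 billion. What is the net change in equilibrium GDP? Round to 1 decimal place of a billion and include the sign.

+£368.1 billion

Expenditure multiplier = 1/(1 − c(1−t) + m) = 1/(1 − 0.54×0.86 + 0.3) = 1/0.8356 ≈ 1.197.
ΔG contributes k·ΔG = (+£455 billion) / 0.8356 ≈ +£544.5 billion.
ΔT of +£273 billion changes first-round spending by −c·ΔT = −£147.42 billion, contributing k·(−c·ΔT) = (−£147.42 billion) / 0.8356 ≈ −£176.4 billion.
Net ΔY = k(ΔG − c·ΔT) = (+£307.58 billion) / 0.8356 ≈ +£368.1 billion.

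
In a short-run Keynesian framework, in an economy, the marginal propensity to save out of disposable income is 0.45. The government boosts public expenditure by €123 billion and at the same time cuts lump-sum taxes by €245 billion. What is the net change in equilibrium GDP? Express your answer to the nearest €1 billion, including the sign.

+€573 billion

MPC = 1 − MPS = 1 − 0.45 = 0.55.
Expenditure multiplier = 1/(1 − MPC) = 1/(1 − 0.55) = 1/0.45 ≈ 2.222.
ΔG contributes k·ΔG = (+€123 billion) / 0.45 ≈ +€273.3 billion.
ΔT of −€245 billion changes first-round spending by −c·ΔT = +€134.75 billion, contributing k·(−c·ΔT) = (+€134.75 billion) / 0.45 ≈ +€299.4 billion.
Net ΔY = k(ΔG − c·ΔT) = (+€257.75 billion) / 0.45 ≈ +€573 billion.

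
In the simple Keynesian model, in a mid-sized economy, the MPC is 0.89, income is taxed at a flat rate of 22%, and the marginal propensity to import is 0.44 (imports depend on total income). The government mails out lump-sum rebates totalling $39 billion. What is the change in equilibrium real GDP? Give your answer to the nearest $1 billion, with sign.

+$47 billion

A lump-sum tax change of −$39 billion shifts disposable income by +$39 billion; first-round consumption changes by −c × ΔT = −0.89 × (−$39 billion) = +$34.71 billion.
Expenditure multiplier = 1/(1 − c(1−t) + m) = 1/(1 − 0.89×0.78 + 0.44) = 1/0.7458 ≈ 1.341.
The tax multiplier is −c × k ≈ −1.193, so ΔY = k × (−c·ΔT) = (+$34.71 billion) / 0.7458 ≈ +$47 billion.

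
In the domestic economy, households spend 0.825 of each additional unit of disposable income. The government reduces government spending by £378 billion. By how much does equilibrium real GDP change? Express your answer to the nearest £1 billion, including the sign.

Government-spending multiplier = 1/(1 − MPC) = 1/(1 − 0.825) = 1/0.175 ≈ 5.714.
ΔY = k × ΔG = (−£378 billion) / 0.175 = −£2,160 billion.

−£2,160 billion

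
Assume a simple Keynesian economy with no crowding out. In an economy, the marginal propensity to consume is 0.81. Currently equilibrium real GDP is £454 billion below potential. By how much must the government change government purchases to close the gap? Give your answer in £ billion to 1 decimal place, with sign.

Spending multiplier = 1/(1 − MPC) = 1/(1 − 0.81) = 1/0.19 ≈ 5.263.
Need ΔY = +£454 billion, so ΔG = ΔY/k = (+£454 billion) × 0.19 ≈ +£86.3 billion.
The government should increase government purchases by £86.3 billion.

+£86.3 billion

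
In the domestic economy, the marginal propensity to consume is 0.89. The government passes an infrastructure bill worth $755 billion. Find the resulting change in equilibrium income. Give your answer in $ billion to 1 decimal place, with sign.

Expenditure multiplier = 1/(1 − MPC) = 1/(1 − 0.89) = 1/0.11 ≈ 9.091.
ΔY = k × ΔG = (+$755 billion) / 0.11 ≈ +$6,863.6 billion.

+$6,863.6 billion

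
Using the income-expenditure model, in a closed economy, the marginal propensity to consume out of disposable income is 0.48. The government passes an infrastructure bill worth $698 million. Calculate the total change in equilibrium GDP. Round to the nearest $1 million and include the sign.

+$1,342 million

Spending multiplier = 1/(1 − MPC) = 1/(1 − 0.48) = 1/0.52 ≈ 1.923.
ΔY = k × ΔG = (+$698 million) / 0.52 ≈ +$1,342 million.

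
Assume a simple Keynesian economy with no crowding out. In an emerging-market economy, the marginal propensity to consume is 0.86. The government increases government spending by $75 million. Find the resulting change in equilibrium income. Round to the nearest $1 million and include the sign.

+$536 million

Government-spending multiplier = 1/(1 − MPC) = 1/(1 − 0.86) = 1/0.14 ≈ 7.143.
ΔY = k × ΔG = (+$75 million) / 0.14 ≈ +$536 million.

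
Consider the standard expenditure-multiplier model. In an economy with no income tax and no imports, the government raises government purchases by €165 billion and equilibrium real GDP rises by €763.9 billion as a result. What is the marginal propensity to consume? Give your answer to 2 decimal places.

Implied spending multiplier k = ΔY/ΔG = 763.9/165 ≈ 4.6297.
Since k = 1/(1 − MPC), MPC = 1 − 1/k = 1 − ΔG/ΔY = 1 − 165/763.9 ≈ 0.78.

0.78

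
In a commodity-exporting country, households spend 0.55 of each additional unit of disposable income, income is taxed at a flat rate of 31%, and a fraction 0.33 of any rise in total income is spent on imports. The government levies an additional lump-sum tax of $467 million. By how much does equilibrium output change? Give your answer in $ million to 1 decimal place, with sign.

−$270.2 million

A lump-sum tax change of +$467 million shifts disposable income by −$467 million; first-round consumption changes by −c × ΔT = −0.55 × (+$467 million) = −$256.85 million.
Expenditure multiplier = 1/(1 − c(1−t) + m) = 1/(1 − 0.55×0.69 + 0.33) = 1/0.9505 ≈ 1.052.
The tax multiplier is −c × k ≈ −0.579, so ΔY = k × (−c·ΔT) = (−$256.85 million) / 0.9505 ≈ −$270.2 million.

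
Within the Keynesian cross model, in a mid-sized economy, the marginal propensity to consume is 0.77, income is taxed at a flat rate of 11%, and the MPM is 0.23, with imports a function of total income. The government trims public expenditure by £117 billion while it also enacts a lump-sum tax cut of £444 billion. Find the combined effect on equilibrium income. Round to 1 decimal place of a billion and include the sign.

Expenditure multiplier = 1/(1 − c(1−t) + m) = 1/(1 − 0.77×0.89 + 0.23) = 1/0.5447 ≈ 1.836.
ΔG contributes k·ΔG = (−£117 billion) / 0.5447 ≈ −£214.8 billion.
ΔT of −£444 billion changes first-round spending by −c·ΔT = +£341.88 billion, contributing k·(−c·ΔT) = (+£341.88 billion) / 0.5447 ≈ +£627.6 billion.
Net ΔY = k(ΔG − c·ΔT) = (+£224.88 billion) / 0.5447 ≈ +£412.9 billion.

+£412.9 billion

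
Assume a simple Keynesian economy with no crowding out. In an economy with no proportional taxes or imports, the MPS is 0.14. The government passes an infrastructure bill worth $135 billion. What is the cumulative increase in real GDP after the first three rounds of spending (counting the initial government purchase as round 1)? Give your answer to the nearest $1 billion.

$351 billion

MPC = 1 − MPS = 1 − 0.14 = 0.86.
Round 1 adds ΔG = $135 billion; each later round is MPC = 0.86 times the previous.
After 3 rounds: 135 + 116.1 + 99.846 = ΔG·(1 − c^3)/(1 − c) = 135 × (1 − 0.636056)/0.14 ≈ $351 billion.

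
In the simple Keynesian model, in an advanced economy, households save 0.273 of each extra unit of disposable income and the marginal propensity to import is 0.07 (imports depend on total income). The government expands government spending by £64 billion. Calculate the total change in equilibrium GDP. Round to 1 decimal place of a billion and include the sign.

MPC = 1 − MPS = 1 − 0.273 = 0.727.
Government-spending multiplier = 1/(1 − c + m) = 1/(1 − 0.727 + 0.07) = 1/0.343 ≈ 2.915.
ΔY = k × ΔG = (+£64 billion) / 0.343 ≈ +£186.6 billion.

+£186.6 billion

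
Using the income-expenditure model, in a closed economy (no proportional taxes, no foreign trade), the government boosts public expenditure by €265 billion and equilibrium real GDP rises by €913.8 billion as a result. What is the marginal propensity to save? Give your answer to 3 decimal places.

0.290

Implied spending multiplier k = ΔY/ΔG = 913.8/265 ≈ 3.4483.
Since k = 1/(1 − MPC), MPC = 1 − 1/k = 1 − ΔG/ΔY = 1 − 265/913.8 ≈ 0.710.
MPS = 1 − MPC = 0.290.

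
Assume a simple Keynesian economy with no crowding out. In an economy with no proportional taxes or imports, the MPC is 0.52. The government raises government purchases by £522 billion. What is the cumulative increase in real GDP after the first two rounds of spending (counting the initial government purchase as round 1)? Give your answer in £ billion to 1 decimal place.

Round 1 adds ΔG = £522 billion; each later round is MPC = 0.52 times the previous.
After 2 rounds: 522 + 271.44 = ΔG·(1 − c^2)/(1 − c) = 522 × (1 − 0.2704)/0.48 ≈ £793.4 billion.

£793.4 billion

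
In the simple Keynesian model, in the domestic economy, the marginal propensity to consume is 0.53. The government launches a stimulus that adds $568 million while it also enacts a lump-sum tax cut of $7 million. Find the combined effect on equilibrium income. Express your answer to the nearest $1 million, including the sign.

+$1,216 million

Expenditure multiplier = 1/(1 − MPC) = 1/(1 − 0.53) = 1/0.47 ≈ 2.128.
ΔG contributes k·ΔG = (+$568 million) / 0.47 ≈ +$1,208.5 million.
ΔT of −$7 million changes first-round spending by −c·ΔT = +$3.71 million, contributing k·(−c·ΔT) = (+$3.71 million) / 0.47 ≈ +$7.9 million.
Net ΔY = k(ΔG − c·ΔT) = (+$571.71 million) / 0.47 ≈ +$1,216 million.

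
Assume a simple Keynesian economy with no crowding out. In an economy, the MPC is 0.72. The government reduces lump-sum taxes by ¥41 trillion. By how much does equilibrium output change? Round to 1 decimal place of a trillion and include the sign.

+¥105.4 trillion

A lump-sum tax change of −¥41 trillion shifts disposable income by +¥41 trillion; first-round consumption changes by −c × ΔT = −0.72 × (−¥41 trillion) = +¥29.52 trillion.
Expenditure multiplier = 1/(1 − MPC) = 1/(1 − 0.72) = 1/0.28 ≈ 3.571.
The tax multiplier is −c × k ≈ −2.571, so ΔY = k × (−c·ΔT) = (+¥29.52 trillion) / 0.28 ≈ +¥105.4 trillion.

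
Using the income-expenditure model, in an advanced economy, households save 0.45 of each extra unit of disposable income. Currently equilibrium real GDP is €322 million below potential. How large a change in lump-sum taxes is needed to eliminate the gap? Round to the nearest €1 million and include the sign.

MPC = 1 − MPS = 1 − 0.45 = 0.55.
Spending multiplier = 1/(1 − MPC) = 1/(1 − 0.55) = 1/0.45 ≈ 2.222.
Tax multiplier = −c·k = −0.55/0.45 ≈ −1.222. Need ΔY = +€322 million, so ΔT = ΔY/(−c·k) = −(+€322 million) × 0.45 / 0.55 ≈ −€263 million.
The government should cut lump-sum taxes by €263 million.

−€263 million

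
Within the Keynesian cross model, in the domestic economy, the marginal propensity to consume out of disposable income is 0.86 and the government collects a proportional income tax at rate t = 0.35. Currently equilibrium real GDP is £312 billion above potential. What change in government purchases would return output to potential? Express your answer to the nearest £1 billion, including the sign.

Spending multiplier = 1/(1 − c(1−t)) = 1/(1 − 0.86×0.65) = 1/0.441 ≈ 2.268.
Need ΔY = −£312 billion, so ΔG = ΔY/k = (−£312 billion) × 0.441 ≈ −£138 billion.
The government should cut government purchases by £138 billion.

−£138 billion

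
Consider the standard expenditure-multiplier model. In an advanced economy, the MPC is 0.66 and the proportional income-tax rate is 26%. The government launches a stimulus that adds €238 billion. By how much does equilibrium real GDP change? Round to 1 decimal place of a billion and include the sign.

Expenditure multiplier = 1/(1 − c(1−t)) = 1/(1 − 0.66×0.74) = 1/0.5116 ≈ 1.955.
ΔY = k × ΔG = (+€238 billion) / 0.5116 ≈ +€465.2 billion.

+€465.2 billion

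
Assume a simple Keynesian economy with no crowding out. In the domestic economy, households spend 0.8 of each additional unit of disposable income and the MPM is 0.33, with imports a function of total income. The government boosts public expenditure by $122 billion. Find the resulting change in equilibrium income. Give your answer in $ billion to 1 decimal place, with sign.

Expenditure multiplier = 1/(1 − c + m) = 1/(1 − 0.8 + 0.33) = 1/0.53 ≈ 1.887.
ΔY = k × ΔG = (+$122 billion) / 0.53 ≈ +$230.2 billion.

+$230.2 billion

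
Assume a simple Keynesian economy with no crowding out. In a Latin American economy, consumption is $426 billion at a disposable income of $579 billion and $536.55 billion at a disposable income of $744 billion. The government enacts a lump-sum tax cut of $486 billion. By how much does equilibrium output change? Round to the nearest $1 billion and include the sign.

MPC = ΔC/ΔYd = (536.55 − 426)/(744 − 579) = 110.55/165 = 0.67.
A lump-sum tax change of −$486 billion shifts disposable income by +$486 billion; first-round consumption changes by −c × ΔT = −0.67 × (−$486 billion) = +$325.62 billion.
Expenditure multiplier = 1/(1 − MPC) = 1/(1 − 0.67) = 1/0.33 ≈ 3.03.
The tax multiplier is −c × k ≈ −2.03, so ΔY = k × (−c·ΔT) = (+$325.62 billion) / 0.33 ≈ +$987 billion.

+$987 billion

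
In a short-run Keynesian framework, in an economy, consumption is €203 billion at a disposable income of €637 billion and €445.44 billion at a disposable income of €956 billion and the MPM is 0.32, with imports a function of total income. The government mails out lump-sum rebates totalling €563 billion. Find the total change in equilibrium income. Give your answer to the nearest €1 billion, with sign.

MPC = ΔC/ΔYd = (445.44 − 203)/(956 − 637) = 242.44/319 = 0.76.
A lump-sum tax change of −€563 billion shifts disposable income by +€563 billion; first-round consumption changes by −c × ΔT = −0.76 × (−€563 billion) = +€427.88 billion.
Expenditure multiplier = 1/(1 − c + m) = 1/(1 − 0.76 + 0.32) = 1/0.56 ≈ 1.786.
The tax multiplier is −c × k ≈ −1.357, so ΔY = k × (−c·ΔT) = (+€427.88 billion) / 0.56 ≈ +€764 billion.

+€764 billion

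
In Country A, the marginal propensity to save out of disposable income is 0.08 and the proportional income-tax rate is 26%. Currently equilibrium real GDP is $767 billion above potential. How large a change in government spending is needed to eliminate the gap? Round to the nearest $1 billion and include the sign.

MPC = 1 − MPS = 1 − 0.08 = 0.92.
Spending multiplier = 1/(1 − c(1−t)) = 1/(1 − 0.92×0.74) = 1/0.3192 ≈ 3.133.
Need ΔY = −$767 billion, so ΔG = ΔY/k = (−$767 billion) × 0.3192 ≈ −$245 billion.
The government should cut government spending by $245 billion.

−$245 billion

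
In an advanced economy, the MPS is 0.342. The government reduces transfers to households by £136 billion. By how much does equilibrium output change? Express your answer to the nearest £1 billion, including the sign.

−£262 billion

MPC = 1 − MPS = 1 − 0.342 = 0.658.
The transfer change shifts disposable income by −£136 billion, so first-round consumption changes by c·ΔTR = 0.658 × (−£136 billion) = −£89.488 billion.
Expenditure multiplier = 1/(1 − MPC) = 1/(1 − 0.658) = 1/0.342 ≈ 2.924.
The transfer multiplier is c × k ≈ 1.924, so ΔY = k × (c·ΔTR) = (−£89.488 billion) / 0.342 ≈ −£262 billion.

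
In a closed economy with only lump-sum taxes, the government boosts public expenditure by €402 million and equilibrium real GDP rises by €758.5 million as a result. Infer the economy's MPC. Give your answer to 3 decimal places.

Implied spending multiplier k = ΔY/ΔG = 758.5/402 ≈ 1.8868.
Since k = 1/(1 − MPC), MPC = 1 − 1/k = 1 − ΔG/ΔY = 1 − 402/758.5 ≈ 0.470.

0.470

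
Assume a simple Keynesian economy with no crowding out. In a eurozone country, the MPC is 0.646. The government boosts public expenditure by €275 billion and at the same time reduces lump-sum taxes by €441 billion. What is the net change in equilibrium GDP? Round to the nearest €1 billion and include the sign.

Expenditure multiplier = 1/(1 − MPC) = 1/(1 − 0.646) = 1/0.354 ≈ 2.825.
ΔG contributes k·ΔG = (+€275 billion) / 0.354 ≈ +€776.8 billion.
ΔT of −€441 billion changes first-round spending by −c·ΔT = +€284.886 billion, contributing k·(−c·ΔT) = (+€284.886 billion) / 0.354 ≈ +€804.8 billion.
Net ΔY = k(ΔG − c·ΔT) = (+€559.886 billion) / 0.354 ≈ +€1,582 billion.

+€1,582 billion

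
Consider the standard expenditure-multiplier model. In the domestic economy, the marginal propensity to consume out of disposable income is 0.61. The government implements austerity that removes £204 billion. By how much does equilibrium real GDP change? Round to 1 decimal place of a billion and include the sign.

−£523.1 billion

Spending multiplier = 1/(1 − MPC) = 1/(1 − 0.61) = 1/0.39 ≈ 2.564.
ΔY = k × ΔG = (−£204 billion) / 0.39 ≈ −£523.1 billion.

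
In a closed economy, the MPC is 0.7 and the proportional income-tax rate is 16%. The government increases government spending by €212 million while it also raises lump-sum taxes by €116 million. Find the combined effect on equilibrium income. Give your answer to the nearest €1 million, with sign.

+€317 million

Expenditure multiplier = 1/(1 − c(1−t)) = 1/(1 − 0.7×0.84) = 1/0.412 ≈ 2.427.
ΔG contributes k·ΔG = (+€212 million) / 0.412 ≈ +€514.6 million.
ΔT of +€116 million changes first-round spending by −c·ΔT = −€81.2 million, contributing k·(−c·ΔT) = (−€81.2 million) / 0.412 ≈ −€197.1 million.
Net ΔY = k(ΔG − c·ΔT) = (+€130.8 million) / 0.412 ≈ +€317 million.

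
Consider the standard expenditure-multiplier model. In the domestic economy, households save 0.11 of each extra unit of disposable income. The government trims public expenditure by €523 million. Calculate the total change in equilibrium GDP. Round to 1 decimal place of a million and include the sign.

−€4,754.5 million

MPC = 1 − MPS = 1 − 0.11 = 0.89.
Government-spending multiplier = 1/(1 − MPC) = 1/(1 − 0.89) = 1/0.11 ≈ 9.091.
ΔY = k × ΔG = (−€523 million) / 0.11 ≈ −€4,754.5 million.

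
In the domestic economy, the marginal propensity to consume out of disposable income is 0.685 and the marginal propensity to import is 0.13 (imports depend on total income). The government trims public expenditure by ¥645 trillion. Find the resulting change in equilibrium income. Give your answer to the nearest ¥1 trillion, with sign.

Government-spending multiplier = 1/(1 − c + m) = 1/(1 − 0.685 + 0.13) = 1/0.445 ≈ 2.247.
ΔY = k × ΔG = (−¥645 trillion) / 0.445 ≈ −¥1,449 trillion.

−¥1,449 trillion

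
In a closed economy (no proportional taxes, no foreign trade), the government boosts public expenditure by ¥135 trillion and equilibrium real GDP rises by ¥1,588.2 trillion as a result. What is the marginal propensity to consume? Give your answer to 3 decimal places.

Implied spending multiplier k = ΔY/ΔG = 1,588.2/135 ≈ 11.7644.
Since k = 1/(1 − MPC), MPC = 1 − 1/k = 1 − ΔG/ΔY = 1 − 135/1,588.2 ≈ 0.915.

0.915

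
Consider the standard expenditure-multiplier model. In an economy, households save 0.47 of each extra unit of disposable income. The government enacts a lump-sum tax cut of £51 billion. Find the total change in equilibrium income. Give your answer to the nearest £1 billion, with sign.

MPC = 1 − MPS = 1 − 0.47 = 0.53.
A lump-sum tax change of −£51 billion shifts disposable income by +£51 billion; first-round consumption changes by −c × ΔT = −0.53 × (−£51 billion) = +£27.03 billion.
Expenditure multiplier = 1/(1 − MPC) = 1/(1 − 0.53) = 1/0.47 ≈ 2.128.
The tax multiplier is −c × k ≈ −1.128, so ΔY = k × (−c·ΔT) = (+£27.03 billion) / 0.47 ≈ +£58 billion.

+£58 billion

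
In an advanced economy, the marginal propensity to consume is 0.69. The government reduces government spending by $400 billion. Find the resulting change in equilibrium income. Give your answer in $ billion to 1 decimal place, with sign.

−$1,290.3 billion

Government-spending multiplier = 1/(1 − MPC) = 1/(1 − 0.69) = 1/0.31 ≈ 3.226.
ΔY = k × ΔG = (−$400 billion) / 0.31 ≈ −$1,290.3 billion.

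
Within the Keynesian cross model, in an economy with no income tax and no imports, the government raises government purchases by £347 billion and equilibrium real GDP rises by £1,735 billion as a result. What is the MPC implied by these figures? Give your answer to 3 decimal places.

0.800

Implied spending multiplier k = ΔY/ΔG = 1,735/347 = 5.
Since k = 1/(1 − MPC), MPC = 1 − 1/k = 1 − ΔG/ΔY = 1 − 347/1,735 = 0.800.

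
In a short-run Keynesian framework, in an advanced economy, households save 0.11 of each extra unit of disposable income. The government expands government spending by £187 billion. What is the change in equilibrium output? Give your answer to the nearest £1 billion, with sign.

MPC = 1 − MPS = 1 − 0.11 = 0.89.
Spending multiplier = 1/(1 − MPC) = 1/(1 − 0.89) = 1/0.11 ≈ 9.091.
ΔY = k × ΔG = (+£187 billion) / 0.11 = +£1,700 billion.

+£1,700 billion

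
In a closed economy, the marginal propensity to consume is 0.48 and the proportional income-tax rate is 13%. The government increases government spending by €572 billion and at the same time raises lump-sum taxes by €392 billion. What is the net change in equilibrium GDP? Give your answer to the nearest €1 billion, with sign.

+€659 billion

Expenditure multiplier = 1/(1 − c(1−t)) = 1/(1 − 0.48×0.87) = 1/0.5824 ≈ 1.717.
ΔG contributes k·ΔG = (+€572 billion) / 0.5824 ≈ +€982.1 billion.
ΔT of +€392 billion changes first-round spending by −c·ΔT = −€188.16 billion, contributing k·(−c·ΔT) = (−€188.16 billion) / 0.5824 ≈ −€323.1 billion.
Net ΔY = k(ΔG − c·ΔT) = (+€383.84 billion) / 0.5824 ≈ +€659 billion.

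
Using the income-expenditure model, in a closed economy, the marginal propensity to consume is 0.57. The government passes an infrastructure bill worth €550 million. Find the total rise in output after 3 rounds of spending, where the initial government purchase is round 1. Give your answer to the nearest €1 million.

Round 1 adds ΔG = €550 million; each later round is MPC = 0.57 times the previous.
After 3 rounds: 550 + 313.5 + 178.695 = ΔG·(1 − c^3)/(1 − c) = 550 × (1 − 0.185193)/0.43 ≈ €1,042 million.

€1,042 million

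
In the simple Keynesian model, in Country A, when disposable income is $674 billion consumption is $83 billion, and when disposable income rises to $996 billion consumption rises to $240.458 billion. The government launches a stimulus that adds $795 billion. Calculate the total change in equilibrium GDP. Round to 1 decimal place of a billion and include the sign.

MPC = ΔC/ΔYd = (240.458 − 83)/(996 − 674) = 157.458/322 = 0.489.
Spending multiplier = 1/(1 − MPC) = 1/(1 − 0.489) = 1/0.511 ≈ 1.957.
ΔY = k × ΔG = (+$795 billion) / 0.511 ≈ +$1,555.8 billion.

+$1,555.8 billion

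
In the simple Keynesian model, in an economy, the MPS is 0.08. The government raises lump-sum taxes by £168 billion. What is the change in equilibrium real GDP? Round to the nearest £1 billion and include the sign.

−£1,932 billion

MPC = 1 − MPS = 1 − 0.08 = 0.92.
A lump-sum tax change of +£168 billion shifts disposable income by −£168 billion; first-round consumption changes by −c × ΔT = −0.92 × (+£168 billion) = −£154.56 billion.
Expenditure multiplier = 1/(1 − MPC) = 1/(1 − 0.92) = 1/0.08 = 12.5.
The tax multiplier is −c × k = −11.5, so ΔY = k × (−c·ΔT) = (−£154.56 billion) / 0.08 = −£1,932 billion.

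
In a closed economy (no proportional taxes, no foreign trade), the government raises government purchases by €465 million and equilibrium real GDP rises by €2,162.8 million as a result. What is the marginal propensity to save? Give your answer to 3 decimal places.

0.215

Implied spending multiplier k = ΔY/ΔG = 2,162.8/465 ≈ 4.6512.
Since k = 1/(1 − MPC), MPC = 1 − 1/k = 1 − ΔG/ΔY = 1 − 465/2,162.8 ≈ 0.785.
MPS = 1 − MPC = 0.215.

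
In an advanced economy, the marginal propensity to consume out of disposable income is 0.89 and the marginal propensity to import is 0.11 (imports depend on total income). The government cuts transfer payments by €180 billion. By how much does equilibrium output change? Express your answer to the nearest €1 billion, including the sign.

−€728 billion

The transfer change shifts disposable income by −€180 billion, so first-round consumption changes by c·ΔTR = 0.89 × (−€180 billion) = −€160.2 billion.
Expenditure multiplier = 1/(1 − c + m) = 1/(1 − 0.89 + 0.11) = 1/0.22 ≈ 4.545.
The transfer multiplier is c × k ≈ 4.045, so ΔY = k × (c·ΔTR) = (−€160.2 billion) / 0.22 ≈ −€728 billion.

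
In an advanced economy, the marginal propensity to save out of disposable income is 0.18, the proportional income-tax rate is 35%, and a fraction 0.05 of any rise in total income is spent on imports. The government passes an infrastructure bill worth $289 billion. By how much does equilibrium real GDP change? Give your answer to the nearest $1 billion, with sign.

MPC = 1 − MPS = 1 − 0.18 = 0.82.
Expenditure multiplier = 1/(1 − c(1−t) + m) = 1/(1 − 0.82×0.65 + 0.05) = 1/0.517 ≈ 1.934.
ΔY = k × ΔG = (+$289 billion) / 0.517 ≈ +$559 billion.

+$559 billion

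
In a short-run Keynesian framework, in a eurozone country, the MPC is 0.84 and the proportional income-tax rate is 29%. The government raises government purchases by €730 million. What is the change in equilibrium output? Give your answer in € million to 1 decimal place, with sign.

+€1,808.7 million

Expenditure multiplier = 1/(1 − c(1−t)) = 1/(1 − 0.84×0.71) = 1/0.4036 ≈ 2.478.
ΔY = k × ΔG = (+€730 million) / 0.4036 ≈ +€1,808.7 million.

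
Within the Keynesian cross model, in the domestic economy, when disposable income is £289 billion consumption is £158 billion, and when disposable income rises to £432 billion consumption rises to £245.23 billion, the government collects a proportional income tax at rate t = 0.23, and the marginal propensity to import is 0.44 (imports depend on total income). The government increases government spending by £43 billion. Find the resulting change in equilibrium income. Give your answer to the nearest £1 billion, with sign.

MPC = ΔC/ΔYd = (245.23 − 158)/(432 − 289) = 87.23/143 = 0.61.
Government-spending multiplier = 1/(1 − c(1−t) + m) = 1/(1 − 0.61×0.77 + 0.44) = 1/0.9703 ≈ 1.031.
ΔY = k × ΔG = (+£43 billion) / 0.9703 ≈ +£44 billion.

+£44 billion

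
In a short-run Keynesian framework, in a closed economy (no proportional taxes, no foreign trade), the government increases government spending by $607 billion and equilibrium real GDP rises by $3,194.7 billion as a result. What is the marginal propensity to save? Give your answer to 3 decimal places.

Implied spending multiplier k = ΔY/ΔG = 3,194.7/607 ≈ 5.2631.
Since k = 1/(1 − MPC), MPC = 1 − 1/k = 1 − ΔG/ΔY = 1 − 607/3,194.7 ≈ 0.810.
MPS = 1 − MPC = 0.190.

0.190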